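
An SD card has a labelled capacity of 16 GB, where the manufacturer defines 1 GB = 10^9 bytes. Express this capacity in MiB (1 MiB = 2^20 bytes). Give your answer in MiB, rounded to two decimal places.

15,258.79 MiB

16 GB = 16 × 10^9 bytes = 16,000,000,000 bytes
1 MiB = 2^20 bytes = 1,048,576 bytes
16,000,000,000 / 1,048,576 = 15,258.79 MiB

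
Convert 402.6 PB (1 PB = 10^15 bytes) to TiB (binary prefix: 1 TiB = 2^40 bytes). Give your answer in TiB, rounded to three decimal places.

402.6 PB × 1,000,000,000,000,000 bytes/PB = 402,600,000,000,000,000 bytes
1 TiB = 1,099,511,627,776 bytes
402,600,000,000,000,000 / 1,099,511,627,776 = 366,162.567 TiB

366,162.567 TiB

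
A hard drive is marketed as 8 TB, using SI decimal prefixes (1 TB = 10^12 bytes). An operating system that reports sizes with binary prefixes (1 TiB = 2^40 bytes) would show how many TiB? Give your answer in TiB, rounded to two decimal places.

7.28 TiB

8 TB × 1,000,000,000,000 bytes/TB = 8,000,000,000,000 bytes
1 TiB = 1,099,511,627,776 bytes
8,000,000,000,000 / 1,099,511,627,776 = 7.28 TiB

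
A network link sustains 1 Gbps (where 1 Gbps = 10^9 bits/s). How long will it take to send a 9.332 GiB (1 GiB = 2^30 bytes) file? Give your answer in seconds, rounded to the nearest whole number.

9.332 GiB = 10,020,158,701.568 bytes = 80,161,269,612.544 bits
1 Gbps = 1,000,000,000 bits/s
time = 80,161,269,612.544 / 1,000,000,000 = 80 s

80 seconds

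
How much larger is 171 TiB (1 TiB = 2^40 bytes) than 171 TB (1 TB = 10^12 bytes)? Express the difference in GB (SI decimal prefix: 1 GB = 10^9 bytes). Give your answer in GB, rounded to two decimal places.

171 TiB = 171 × 1,099,511,627,776 = 188,016,488,349,696 bytes
171 TB = 171 × 1,000,000,000,000 = 171,000,000,000,000 bytes
difference = 17,016,488,349,696 bytes
17,016,488,349,696 / 1,000,000,000 = 17,016.49 GB

17,016.49 GB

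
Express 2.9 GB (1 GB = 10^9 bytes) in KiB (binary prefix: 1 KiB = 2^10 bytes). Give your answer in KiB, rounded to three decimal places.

2.9 GB = 2.9 × 10^9 bytes = 2,900,000,000 bytes
1 KiB = 2^10 bytes = 1,024 bytes
2,900,000,000 / 1,024 = 2,832,031.250 KiB

2,832,031.250 KiB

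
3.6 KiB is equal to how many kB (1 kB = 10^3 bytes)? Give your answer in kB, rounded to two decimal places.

3.69 kB

3.6 KiB × 1,024 bytes/KiB = 3,686.4 bytes
1 kB = 1,000 bytes
3,686.4 / 1,000 = 3.69 kB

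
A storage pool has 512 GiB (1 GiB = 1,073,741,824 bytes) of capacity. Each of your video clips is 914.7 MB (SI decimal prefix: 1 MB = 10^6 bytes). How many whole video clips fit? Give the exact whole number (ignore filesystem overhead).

601

Capacity: 512 GiB = 549,755,813,888 bytes
Per item: 914.7 MB = 914,700,000 bytes
⌊549,755,813,888 / 914,700,000⌋ = 601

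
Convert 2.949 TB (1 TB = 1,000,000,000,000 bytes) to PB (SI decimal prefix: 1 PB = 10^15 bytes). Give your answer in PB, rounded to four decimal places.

2.949 TB × 1,000,000,000,000 bytes/TB = 2,949,000,000,000 bytes
1 PB = 10^15 bytes = 1,000,000,000,000,000 bytes
2,949,000,000,000 / 1,000,000,000,000,000 = 0.0029 PB

0.0029 PB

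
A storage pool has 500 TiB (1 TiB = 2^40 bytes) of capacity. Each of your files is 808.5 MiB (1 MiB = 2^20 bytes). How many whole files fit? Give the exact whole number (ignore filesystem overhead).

648,470

Capacity: 500 TiB = 549,755,813,888,000 bytes
Per item: 808.5 MiB = 847,773,696 bytes
⌊549,755,813,888,000 / 847,773,696⌋ = 648,470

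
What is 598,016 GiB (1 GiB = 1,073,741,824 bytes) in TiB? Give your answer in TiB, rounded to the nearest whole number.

584 TiB

598,016 GiB × 1,073,741,824 bytes/GiB = 642,114,790,621,184 bytes
1 TiB = 1,099,511,627,776 bytes
642,114,790,621,184 / 1,099,511,627,776 = 584 TiB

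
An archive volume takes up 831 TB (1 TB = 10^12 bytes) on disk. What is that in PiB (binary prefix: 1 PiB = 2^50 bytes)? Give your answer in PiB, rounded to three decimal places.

831 TB × 1,000,000,000,000 bytes/TB = 831,000,000,000,000 bytes
1 PiB = 1,125,899,906,842,624 bytes
831,000,000,000,000 / 1,125,899,906,842,624 = 0.738 PiB

0.738 PiB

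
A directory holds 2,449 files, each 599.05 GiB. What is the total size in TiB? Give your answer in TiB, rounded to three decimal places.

1,432.689 TiB

Total = 2,449 × 599.05 GiB = 1467073.45 GiB
= 1467073.45 × 1,073,741,824 bytes = 1,575,258,122,144,972.8 bytes
1 TiB = 1,099,511,627,776 bytes
1,575,258,122,144,972.8 / 1,099,511,627,776 = 1,432.689 TiB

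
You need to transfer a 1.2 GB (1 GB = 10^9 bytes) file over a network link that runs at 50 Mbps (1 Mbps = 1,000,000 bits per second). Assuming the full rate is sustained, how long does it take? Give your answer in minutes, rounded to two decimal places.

1.2 GB = 1,200,000,000 bytes = 9,600,000,000 bits
50 Mbps = 50,000,000 bits/s
time = 9,600,000,000 / 50,000,000 = 192.000 s
192.000 s / 60 = 3.20 minutes

3.20 minutes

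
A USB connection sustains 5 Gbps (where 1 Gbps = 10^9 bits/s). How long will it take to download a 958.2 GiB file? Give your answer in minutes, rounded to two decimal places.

27.44 minutes

958.2 GiB = 1,028,859,415,756.8 bytes = 8,230,875,326,054.4 bits
5 Gbps = 5,000,000,000 bits/s
time = 8,230,875,326,054.4 / 5,000,000,000 = 1,646.175 s
1,646.175 s / 60 = 27.44 minutes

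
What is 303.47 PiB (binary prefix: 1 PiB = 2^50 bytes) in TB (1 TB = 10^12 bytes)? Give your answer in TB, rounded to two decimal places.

303.47 PiB × 1,125,899,906,842,624 bytes/PiB = 341,676,844,729,531,105.28 bytes
1 TB = 1,000,000,000,000 bytes
341,676,844,729,531,105.28 / 1,000,000,000,000 = 341,676.84 TB

341,676.84 TB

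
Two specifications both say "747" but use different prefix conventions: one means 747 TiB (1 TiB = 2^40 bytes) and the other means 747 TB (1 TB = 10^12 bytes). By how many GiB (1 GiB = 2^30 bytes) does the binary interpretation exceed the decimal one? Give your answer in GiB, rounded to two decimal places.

747 TiB = 747 × 1,099,511,627,776 = 821,335,185,948,672 bytes
747 TB = 747 × 1,000,000,000,000 = 747,000,000,000,000 bytes
difference = 74,335,185,948,672 bytes
74,335,185,948,672 / 1,073,741,824 = 69,230.04 GiB

69,230.04 GiB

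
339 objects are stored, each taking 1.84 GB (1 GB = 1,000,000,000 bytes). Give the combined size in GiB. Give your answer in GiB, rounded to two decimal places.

580.92 GiB

Total = 339 × 1.84 GB = 623.76 GB
= 623.76 × 1,000,000,000 bytes = 623,760,000,000 bytes
1 GiB = 1,073,741,824 bytes
623,760,000,000 / 1,073,741,824 = 580.92 GiB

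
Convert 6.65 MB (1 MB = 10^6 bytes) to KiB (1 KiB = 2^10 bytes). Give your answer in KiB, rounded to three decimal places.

6,494.141 KiB

6.65 MB × 1,000,000 bytes/MB = 6,650,000 bytes
1 KiB = 1,024 bytes
6,650,000 / 1,024 = 6,494.141 KiB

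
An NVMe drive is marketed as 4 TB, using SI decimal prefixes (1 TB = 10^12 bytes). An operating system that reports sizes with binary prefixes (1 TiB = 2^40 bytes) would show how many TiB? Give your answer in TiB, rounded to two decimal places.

4 TB = 4 × 10^12 bytes = 4,000,000,000,000 bytes
1 TiB = 2^40 bytes = 1,099,511,627,776 bytes
4,000,000,000,000 / 1,099,511,627,776 = 3.64 TiB

3.64 TiB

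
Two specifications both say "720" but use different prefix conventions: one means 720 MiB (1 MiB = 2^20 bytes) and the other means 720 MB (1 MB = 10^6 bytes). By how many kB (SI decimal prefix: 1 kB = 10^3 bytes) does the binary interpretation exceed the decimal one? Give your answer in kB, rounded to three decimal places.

720 MiB = 720 × 1,048,576 = 754,974,720 bytes
720 MB = 720 × 1,000,000 = 720,000,000 bytes
difference = 34,974,720 bytes
34,974,720 / 1,000 = 34,974.720 kB

34,974.720 kB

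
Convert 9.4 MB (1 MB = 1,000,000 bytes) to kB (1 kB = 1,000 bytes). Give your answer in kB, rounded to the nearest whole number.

9,400 kB

9.4 MB = 9.4 × 10^6 bytes = 9,400,000 bytes
1 kB = 1,000 bytes
9,400,000 / 1,000 = 9,400 kB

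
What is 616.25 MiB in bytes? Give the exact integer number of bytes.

616.25 × 1,048,576 = 646,184,960 bytes  (1 MiB = 2^20 bytes)

646,184,960 bytes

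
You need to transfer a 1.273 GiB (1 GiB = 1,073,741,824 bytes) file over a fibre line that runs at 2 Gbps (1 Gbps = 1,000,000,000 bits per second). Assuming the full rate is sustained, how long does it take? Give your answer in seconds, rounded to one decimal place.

5.5 seconds

1.273 GiB = 1,366,873,341.952 bytes = 10,934,986,735.616 bits
2 Gbps = 2,000,000,000 bits/s
time = 10,934,986,735.616 / 2,000,000,000 = 5.5 s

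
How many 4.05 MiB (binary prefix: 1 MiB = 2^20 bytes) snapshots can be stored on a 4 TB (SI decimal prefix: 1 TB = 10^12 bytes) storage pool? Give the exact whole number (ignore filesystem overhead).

Capacity: 4 TB = 4,000,000,000,000 bytes
Per item: 4.05 MiB = 4,246,732.8 bytes
⌊4,000,000,000,000 / 4,246,732.8⌋ = 941,900

941,900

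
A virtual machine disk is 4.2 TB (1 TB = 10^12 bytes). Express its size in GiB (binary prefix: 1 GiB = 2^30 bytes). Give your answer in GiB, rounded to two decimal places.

3,911.55 GiB

4.2 TB = 4.2 × 10^12 bytes = 4,200,000,000,000 bytes
1 GiB = 1,073,741,824 bytes
4,200,000,000,000 / 1,073,741,824 = 3,911.55 GiB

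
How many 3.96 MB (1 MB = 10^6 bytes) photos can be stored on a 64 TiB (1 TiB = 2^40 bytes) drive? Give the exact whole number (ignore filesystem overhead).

Capacity: 64 TiB = 70,368,744,177,664 bytes
Per item: 3.96 MB = 3,960,000 bytes
⌊70,368,744,177,664 / 3,960,000⌋ = 17,769,884

17,769,884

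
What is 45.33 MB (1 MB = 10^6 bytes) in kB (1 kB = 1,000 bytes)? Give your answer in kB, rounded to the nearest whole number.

45.33 MB = 45.33 × 10^6 bytes = 45,330,000 bytes
1 kB = 1,000 bytes
45,330,000 / 1,000 = 45,330 kB

45,330 kB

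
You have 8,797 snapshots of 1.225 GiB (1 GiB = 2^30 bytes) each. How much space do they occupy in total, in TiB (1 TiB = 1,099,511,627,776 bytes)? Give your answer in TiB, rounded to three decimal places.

Total = 8,797 × 1.225 GiB = 10776.325 GiB
= 10776.325 × 1,073,741,824 bytes = 11,570,990,861,516.8 bytes
1 TiB = 1,099,511,627,776 bytes
11,570,990,861,516.8 / 1,099,511,627,776 = 10.524 TiB

10.524 TiB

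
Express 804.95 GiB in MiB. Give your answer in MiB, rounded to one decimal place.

824,268.8 MiB

804.95 GiB = 804.95 × 2^30 bytes = 864,308,481,228.8 bytes
1 MiB = 2^20 bytes = 1,048,576 bytes
864,308,481,228.8 / 1,048,576 = 824,268.8 MiB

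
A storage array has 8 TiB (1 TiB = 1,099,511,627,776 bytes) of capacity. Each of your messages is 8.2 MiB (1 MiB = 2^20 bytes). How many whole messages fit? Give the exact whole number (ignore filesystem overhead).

Capacity: 8 TiB = 8,796,093,022,208 bytes
Per item: 8.2 MiB = 8,598,323.2 bytes
⌊8,796,093,022,208 / 8,598,323.2⌋ = 1,023,000

1,023,000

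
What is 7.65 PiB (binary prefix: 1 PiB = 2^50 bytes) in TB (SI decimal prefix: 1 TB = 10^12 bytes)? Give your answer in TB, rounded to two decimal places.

7.65 PiB = 7.65 × 2^50 bytes = 8,613,134,287,346,073.6 bytes
1 TB = 1,000,000,000,000 bytes
8,613,134,287,346,073.6 / 1,000,000,000,000 = 8,613.13 TB

8,613.13 TB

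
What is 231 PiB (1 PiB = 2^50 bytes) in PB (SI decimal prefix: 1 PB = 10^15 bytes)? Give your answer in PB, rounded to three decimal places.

260.083 PB

231 PiB × 1,125,899,906,842,624 bytes/PiB = 260,082,878,480,646,144 bytes
1 PB = 1,000,000,000,000,000 bytes
260,082,878,480,646,144 / 1,000,000,000,000,000 = 260.083 PB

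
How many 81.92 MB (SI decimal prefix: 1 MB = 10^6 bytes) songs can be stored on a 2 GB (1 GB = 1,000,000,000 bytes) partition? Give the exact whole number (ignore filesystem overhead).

Capacity: 2 GB = 2,000,000,000 bytes
Per item: 81.92 MB = 81,920,000 bytes
⌊2,000,000,000 / 81,920,000⌋ = 24

24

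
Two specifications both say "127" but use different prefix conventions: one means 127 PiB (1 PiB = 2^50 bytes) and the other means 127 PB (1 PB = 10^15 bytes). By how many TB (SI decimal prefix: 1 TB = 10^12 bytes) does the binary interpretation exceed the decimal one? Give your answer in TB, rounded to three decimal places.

15,989.288 TB

127 PiB = 127 × 1,125,899,906,842,624 = 142,989,288,169,013,248 bytes
127 PB = 127 × 1,000,000,000,000,000 = 127,000,000,000,000,000 bytes
difference = 15,989,288,169,013,248 bytes
15,989,288,169,013,248 / 1,000,000,000,000 = 15,989.288 TB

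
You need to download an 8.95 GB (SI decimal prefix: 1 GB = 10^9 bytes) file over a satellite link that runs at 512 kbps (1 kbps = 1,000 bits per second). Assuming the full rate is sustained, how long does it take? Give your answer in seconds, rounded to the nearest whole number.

8.95 GB = 8,950,000,000 bytes = 71,600,000,000 bits
512 kbps = 512,000 bits/s
time = 71,600,000,000 / 512,000 = 139,844 s

139,844 seconds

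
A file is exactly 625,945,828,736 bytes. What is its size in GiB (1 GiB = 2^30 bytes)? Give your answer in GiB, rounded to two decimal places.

582.96 GiB

625,945,828,736 bytes given.
1 GiB = 2^30 bytes = 1,073,741,824 bytes
625,945,828,736 / 1,073,741,824 = 582.96 GiB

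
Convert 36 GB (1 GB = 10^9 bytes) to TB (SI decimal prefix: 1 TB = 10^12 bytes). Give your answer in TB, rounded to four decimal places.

0.0360 TB

36 GB = 36 × 10^9 bytes = 36,000,000,000 bytes
1 TB = 10^12 bytes = 1,000,000,000,000 bytes
36,000,000,000 / 1,000,000,000,000 = 0.0360 TB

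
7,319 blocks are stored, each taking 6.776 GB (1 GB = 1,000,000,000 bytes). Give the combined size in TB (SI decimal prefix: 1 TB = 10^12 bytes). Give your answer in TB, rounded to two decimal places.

Total = 7,319 × 6.776 GB = 49593.544 GB
= 49593.544 × 1,000,000,000 bytes = 49,593,544,000,000 bytes
1 TB = 1,000,000,000,000 bytes
49,593,544,000,000 / 1,000,000,000,000 = 49.59 TB

49.59 TB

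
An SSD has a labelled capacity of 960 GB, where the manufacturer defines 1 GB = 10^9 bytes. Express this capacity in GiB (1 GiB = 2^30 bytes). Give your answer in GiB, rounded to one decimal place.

894.1 GiB

960 GB = 960 × 10^9 bytes = 960,000,000,000 bytes
1 GiB = 1,073,741,824 bytes
960,000,000,000 / 1,073,741,824 = 894.1 GiB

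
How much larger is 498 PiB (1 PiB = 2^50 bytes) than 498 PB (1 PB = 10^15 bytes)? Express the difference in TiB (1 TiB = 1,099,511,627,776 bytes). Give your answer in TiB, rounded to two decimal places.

57,023.64 TiB

498 PiB = 498 × 1,125,899,906,842,624 = 560,698,153,607,626,752 bytes
498 PB = 498 × 1,000,000,000,000,000 = 498,000,000,000,000,000 bytes
difference = 62,698,153,607,626,752 bytes
62,698,153,607,626,752 / 1,099,511,627,776 = 57,023.64 TiB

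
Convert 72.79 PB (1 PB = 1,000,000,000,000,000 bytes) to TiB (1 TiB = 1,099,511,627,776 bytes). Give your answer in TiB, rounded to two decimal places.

72.79 PB × 1,000,000,000,000,000 bytes/PB = 72,790,000,000,000,000 bytes
1 TiB = 1,099,511,627,776 bytes
72,790,000,000,000,000 / 1,099,511,627,776 = 66,202.12 TiB

66,202.12 TiB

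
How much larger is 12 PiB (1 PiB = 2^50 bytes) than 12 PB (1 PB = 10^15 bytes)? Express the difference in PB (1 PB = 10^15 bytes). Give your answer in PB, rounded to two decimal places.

12 PiB = 12 × 1,125,899,906,842,624 = 13,510,798,882,111,488 bytes
12 PB = 12 × 1,000,000,000,000,000 = 12,000,000,000,000,000 bytes
difference = 1,510,798,882,111,488 bytes
1,510,798,882,111,488 / 1,000,000,000,000,000 = 1.51 PB

1.51 PB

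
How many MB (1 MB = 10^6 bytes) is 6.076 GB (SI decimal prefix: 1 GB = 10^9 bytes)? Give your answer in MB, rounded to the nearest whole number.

6.076 GB = 6.076 × 10^9 bytes = 6,076,000,000 bytes
1 MB = 10^6 bytes = 1,000,000 bytes
6,076,000,000 / 1,000,000 = 6,076 MB

6,076 MB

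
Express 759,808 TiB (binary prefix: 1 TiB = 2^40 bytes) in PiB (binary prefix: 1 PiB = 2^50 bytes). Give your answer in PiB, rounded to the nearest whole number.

742 PiB

759,808 TiB × 1,099,511,627,776 bytes/TiB = 835,417,730,877,227,008 bytes
1 PiB = 2^50 bytes = 1,125,899,906,842,624 bytes
835,417,730,877,227,008 / 1,125,899,906,842,624 = 742 PiB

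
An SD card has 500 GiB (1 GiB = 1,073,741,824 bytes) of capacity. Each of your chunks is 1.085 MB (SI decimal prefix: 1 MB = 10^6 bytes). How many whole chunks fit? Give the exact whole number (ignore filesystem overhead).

494,811

Capacity: 500 GiB = 536,870,912,000 bytes
Per item: 1.085 MB = 1,085,000 bytes
⌊536,870,912,000 / 1,085,000⌋ = 494,811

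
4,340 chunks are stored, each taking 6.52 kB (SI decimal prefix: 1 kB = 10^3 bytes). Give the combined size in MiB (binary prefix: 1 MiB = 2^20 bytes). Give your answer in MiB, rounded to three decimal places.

Total = 4,340 × 6.52 kB = 28296.8 kB
= 28296.8 × 1,000 bytes = 28,296,800 bytes
1 MiB = 1,048,576 bytes
28,296,800 / 1,048,576 = 26.986 MiB

26.986 MiB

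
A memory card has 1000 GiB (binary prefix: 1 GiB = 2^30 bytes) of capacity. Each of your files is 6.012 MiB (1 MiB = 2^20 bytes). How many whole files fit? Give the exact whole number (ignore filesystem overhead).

Capacity: 1000 GiB = 1,073,741,824,000 bytes
Per item: 6.012 MiB = 6,304,038.912 bytes
⌊1,073,741,824,000 / 6,304,038.912⌋ = 170,326

170,326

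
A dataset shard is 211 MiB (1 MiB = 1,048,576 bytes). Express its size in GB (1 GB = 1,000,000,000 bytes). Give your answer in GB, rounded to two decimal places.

0.22 GB

211 MiB × 1,048,576 bytes/MiB = 221,249,536 bytes
1 GB = 10^9 bytes = 1,000,000,000 bytes
221,249,536 / 1,000,000,000 = 0.22 GB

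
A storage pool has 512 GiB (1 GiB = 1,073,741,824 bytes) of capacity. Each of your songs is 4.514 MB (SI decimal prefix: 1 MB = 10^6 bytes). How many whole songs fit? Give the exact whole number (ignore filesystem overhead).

121,789

Capacity: 512 GiB = 549,755,813,888 bytes
Per item: 4.514 MB = 4,514,000 bytes
⌊549,755,813,888 / 4,514,000⌋ = 121,789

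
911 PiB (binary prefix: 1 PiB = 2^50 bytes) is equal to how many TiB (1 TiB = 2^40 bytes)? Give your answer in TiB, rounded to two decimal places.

911 PiB = 911 × 2^50 bytes = 1,025,694,815,133,630,464 bytes
1 TiB = 1,099,511,627,776 bytes
1,025,694,815,133,630,464 / 1,099,511,627,776 = 932,864.00 TiB

932,864.00 TiB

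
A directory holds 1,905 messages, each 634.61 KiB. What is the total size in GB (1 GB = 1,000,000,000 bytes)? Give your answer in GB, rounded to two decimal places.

Total = 1,905 × 634.61 KiB = 1208932.05 KiB
= 1208932.05 × 1,024 bytes = 1,237,946,419.2 bytes
1 GB = 1,000,000,000 bytes
1,237,946,419.2 / 1,000,000,000 = 1.24 GB

1.24 GB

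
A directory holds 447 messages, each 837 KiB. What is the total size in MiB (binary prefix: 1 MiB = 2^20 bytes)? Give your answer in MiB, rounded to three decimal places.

365.370 MiB

Total = 447 × 837 KiB = 374,139 KiB
= 374,139 × 1,024 bytes = 383,118,336 bytes
1 MiB = 1,048,576 bytes
383,118,336 / 1,048,576 = 365.370 MiB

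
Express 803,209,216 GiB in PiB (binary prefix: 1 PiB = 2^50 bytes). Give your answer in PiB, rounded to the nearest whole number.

766 PiB

803,209,216 GiB = 803,209,216 × 2^30 bytes = 862,439,328,641,449,984 bytes
1 PiB = 2^50 bytes = 1,125,899,906,842,624 bytes
862,439,328,641,449,984 / 1,125,899,906,842,624 = 766 PiB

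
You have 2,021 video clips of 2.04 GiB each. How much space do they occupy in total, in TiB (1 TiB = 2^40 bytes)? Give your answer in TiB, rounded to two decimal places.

4.03 TiB

Total = 2,021 × 2.04 GiB = 4122.84 GiB
= 4122.84 × 1,073,741,824 bytes = 4,426,865,741,660.16 bytes
1 TiB = 1,099,511,627,776 bytes
4,426,865,741,660.16 / 1,099,511,627,776 = 4.03 TiB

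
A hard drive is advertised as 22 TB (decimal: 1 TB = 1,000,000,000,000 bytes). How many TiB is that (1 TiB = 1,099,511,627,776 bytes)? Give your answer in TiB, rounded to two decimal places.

22 TB × 1,000,000,000,000 bytes/TB = 22,000,000,000,000 bytes
1 TiB = 2^40 bytes = 1,099,511,627,776 bytes
22,000,000,000,000 / 1,099,511,627,776 = 20.01 TiB

20.01 TiB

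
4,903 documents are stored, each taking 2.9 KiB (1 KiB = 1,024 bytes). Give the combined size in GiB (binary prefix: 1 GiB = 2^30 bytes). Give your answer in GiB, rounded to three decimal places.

Total = 4,903 × 2.9 KiB = 14218.7 KiB
= 14218.7 × 1,024 bytes = 14,559,948.8 bytes
1 GiB = 1,073,741,824 bytes
14,559,948.8 / 1,073,741,824 = 0.014 GiB

0.014 GiB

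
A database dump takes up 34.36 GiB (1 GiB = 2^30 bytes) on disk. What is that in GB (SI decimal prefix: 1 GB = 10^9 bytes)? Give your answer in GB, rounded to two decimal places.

34.36 GiB = 34.36 × 2^30 bytes = 36,893,769,072.64 bytes
1 GB = 10^9 bytes = 1,000,000,000 bytes
36,893,769,072.64 / 1,000,000,000 = 36.89 GB

36.89 GB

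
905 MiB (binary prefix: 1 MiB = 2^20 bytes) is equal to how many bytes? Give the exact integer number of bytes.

905 × 1,048,576 = 948,961,280 bytes  (1 MiB = 2^20 bytes)

948,961,280 bytes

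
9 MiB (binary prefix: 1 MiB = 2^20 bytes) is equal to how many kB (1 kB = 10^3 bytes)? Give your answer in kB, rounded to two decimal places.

9,437.18 kB

9 MiB = 9 × 2^20 bytes = 9,437,184 bytes
1 kB = 10^3 bytes = 1,000 bytes
9,437,184 / 1,000 = 9,437.18 kB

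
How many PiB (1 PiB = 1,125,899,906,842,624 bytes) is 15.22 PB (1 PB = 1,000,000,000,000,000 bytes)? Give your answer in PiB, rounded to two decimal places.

13.52 PiB

15.22 PB × 1,000,000,000,000,000 bytes/PB = 15,220,000,000,000,000 bytes
1 PiB = 2^50 bytes = 1,125,899,906,842,624 bytes
15,220,000,000,000,000 / 1,125,899,906,842,624 = 13.52 PiB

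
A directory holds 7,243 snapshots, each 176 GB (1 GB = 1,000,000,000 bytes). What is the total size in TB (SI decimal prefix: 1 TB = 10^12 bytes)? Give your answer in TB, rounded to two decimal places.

1,274.77 TB

Total = 7,243 × 176 GB = 1,274,768 GB
= 1,274,768 × 1,000,000,000 bytes = 1,274,768,000,000,000 bytes
1 TB = 1,000,000,000,000 bytes
1,274,768,000,000,000 / 1,000,000,000,000 = 1,274.77 TB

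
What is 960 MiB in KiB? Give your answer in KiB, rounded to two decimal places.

983,040.00 KiB

960 MiB × 1,048,576 bytes/MiB = 1,006,632,960 bytes
1 KiB = 2^10 bytes = 1,024 bytes
1,006,632,960 / 1,024 = 983,040.00 KiB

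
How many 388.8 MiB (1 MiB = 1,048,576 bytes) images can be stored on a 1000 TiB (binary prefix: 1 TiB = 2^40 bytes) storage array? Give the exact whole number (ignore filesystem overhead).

Capacity: 1000 TiB = 1,099,511,627,776,000 bytes
Per item: 388.8 MiB = 407,686,348.8 bytes
⌊1,099,511,627,776,000 / 407,686,348.8⌋ = 2,696,954

2,696,954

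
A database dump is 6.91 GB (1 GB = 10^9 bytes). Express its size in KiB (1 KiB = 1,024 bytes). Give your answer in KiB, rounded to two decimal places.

6.91 GB = 6.91 × 10^9 bytes = 6,910,000,000 bytes
1 KiB = 1,024 bytes
6,910,000,000 / 1,024 = 6,748,046.88 KiB

6,748,046.88 KiB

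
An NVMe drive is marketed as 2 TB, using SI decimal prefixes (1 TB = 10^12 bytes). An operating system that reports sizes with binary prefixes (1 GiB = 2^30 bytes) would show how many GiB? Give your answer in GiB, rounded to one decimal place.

2 TB = 2 × 10^12 bytes = 2,000,000,000,000 bytes
1 GiB = 1,073,741,824 bytes
2,000,000,000,000 / 1,073,741,824 = 1,862.6 GiB

1,862.6 GiB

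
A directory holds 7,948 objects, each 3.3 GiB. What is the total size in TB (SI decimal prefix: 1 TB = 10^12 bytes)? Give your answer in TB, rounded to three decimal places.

Total = 7,948 × 3.3 GiB = 26228.4 GiB
= 26228.4 × 1,073,741,824 bytes = 28,162,530,056,601.6 bytes
1 TB = 1,000,000,000,000 bytes
28,162,530,056,601.6 / 1,000,000,000,000 = 28.163 TB

28.163 TB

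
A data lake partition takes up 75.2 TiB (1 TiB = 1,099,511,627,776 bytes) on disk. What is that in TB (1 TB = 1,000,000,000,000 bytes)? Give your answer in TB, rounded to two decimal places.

75.2 TiB = 75.2 × 2^40 bytes = 82,683,274,408,755.2 bytes
1 TB = 1,000,000,000,000 bytes
82,683,274,408,755.2 / 1,000,000,000,000 = 82.68 TB

82.68 TB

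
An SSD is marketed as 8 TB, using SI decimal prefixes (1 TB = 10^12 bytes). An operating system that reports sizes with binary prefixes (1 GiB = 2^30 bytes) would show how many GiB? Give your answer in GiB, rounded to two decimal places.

7,450.58 GiB

8 TB = 8 × 10^12 bytes = 8,000,000,000,000 bytes
1 GiB = 1,073,741,824 bytes
8,000,000,000,000 / 1,073,741,824 = 7,450.58 GiB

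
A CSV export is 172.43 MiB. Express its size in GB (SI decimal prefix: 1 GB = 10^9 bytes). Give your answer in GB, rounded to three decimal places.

172.43 MiB = 172.43 × 2^20 bytes = 180,805,959.68 bytes
1 GB = 1,000,000,000 bytes
180,805,959.68 / 1,000,000,000 = 0.181 GB

0.181 GB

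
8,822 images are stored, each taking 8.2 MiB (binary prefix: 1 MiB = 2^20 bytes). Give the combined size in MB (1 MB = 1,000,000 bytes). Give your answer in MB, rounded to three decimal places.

75,854.407 MB

Total = 8,822 × 8.2 MiB = 72340.4 MiB
= 72340.4 × 1,048,576 bytes = 75,854,407,270.4 bytes
1 MB = 1,000,000 bytes
75,854,407,270.4 / 1,000,000 = 75,854.407 MB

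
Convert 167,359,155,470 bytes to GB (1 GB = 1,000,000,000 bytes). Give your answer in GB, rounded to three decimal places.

167,359,155,470 bytes given.
1 GB = 10^9 bytes = 1,000,000,000 bytes
167,359,155,470 / 1,000,000,000 = 167.359 GB

167.359 GB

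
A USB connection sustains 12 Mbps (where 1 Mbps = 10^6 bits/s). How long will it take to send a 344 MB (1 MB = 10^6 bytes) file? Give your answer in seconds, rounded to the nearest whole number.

344 MB = 344,000,000 bytes = 2,752,000,000 bits
12 Mbps = 12,000,000 bits/s
time = 2,752,000,000 / 12,000,000 = 229 s

229 seconds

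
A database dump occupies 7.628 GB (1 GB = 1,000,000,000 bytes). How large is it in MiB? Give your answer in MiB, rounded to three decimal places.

7,274.628 MiB

7.628 GB = 7.628 × 10^9 bytes = 7,628,000,000 bytes
1 MiB = 1,048,576 bytes
7,628,000,000 / 1,048,576 = 7,274.628 MiB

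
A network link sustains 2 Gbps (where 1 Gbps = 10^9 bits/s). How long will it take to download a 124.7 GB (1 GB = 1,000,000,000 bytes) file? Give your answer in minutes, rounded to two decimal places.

124.7 GB = 124,700,000,000 bytes = 997,600,000,000 bits
2 Gbps = 2,000,000,000 bits/s
time = 997,600,000,000 / 2,000,000,000 = 498.800 s
498.800 s / 60 = 8.31 minutes

8.31 minutes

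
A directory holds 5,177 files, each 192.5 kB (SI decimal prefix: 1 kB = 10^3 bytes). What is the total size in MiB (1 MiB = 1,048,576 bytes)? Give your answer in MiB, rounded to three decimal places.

950.406 MiB

Total = 5,177 × 192.5 kB = 996572.5 kB
= 996572.5 × 1,000 bytes = 996,572,500 bytes
1 MiB = 1,048,576 bytes
996,572,500 / 1,048,576 = 950.406 MiB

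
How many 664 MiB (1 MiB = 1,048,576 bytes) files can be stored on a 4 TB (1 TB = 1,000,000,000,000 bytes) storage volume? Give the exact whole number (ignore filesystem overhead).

Capacity: 4 TB = 4,000,000,000,000 bytes
Per item: 664 MiB = 696,254,464 bytes
⌊4,000,000,000,000 / 696,254,464⌋ = 5,745

5,745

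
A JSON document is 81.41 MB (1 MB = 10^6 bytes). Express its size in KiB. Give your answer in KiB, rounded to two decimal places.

79,501.95 KiB

81.41 MB = 81.41 × 10^6 bytes = 81,410,000 bytes
1 KiB = 1,024 bytes
81,410,000 / 1,024 = 79,501.95 KiB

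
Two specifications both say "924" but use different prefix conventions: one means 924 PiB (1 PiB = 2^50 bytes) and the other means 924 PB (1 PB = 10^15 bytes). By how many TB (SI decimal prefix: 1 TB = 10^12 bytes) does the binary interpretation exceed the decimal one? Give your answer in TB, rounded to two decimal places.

116,331.51 TB

924 PiB = 924 × 1,125,899,906,842,624 = 1,040,331,513,922,584,576 bytes
924 PB = 924 × 1,000,000,000,000,000 = 924,000,000,000,000,000 bytes
difference = 116,331,513,922,584,576 bytes
116,331,513,922,584,576 / 1,000,000,000,000 = 116,331.51 TB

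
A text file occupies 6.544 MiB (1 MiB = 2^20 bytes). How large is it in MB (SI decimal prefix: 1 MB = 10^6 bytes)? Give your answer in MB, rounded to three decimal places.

6.544 MiB = 6.544 × 2^20 bytes = 6,861,881.344 bytes
1 MB = 10^6 bytes = 1,000,000 bytes
6,861,881.344 / 1,000,000 = 6.862 MB

6.862 MB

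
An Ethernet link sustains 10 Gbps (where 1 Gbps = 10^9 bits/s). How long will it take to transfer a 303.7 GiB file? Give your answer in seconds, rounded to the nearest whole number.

261 seconds

303.7 GiB = 326,095,391,948.8 bytes = 2,608,763,135,590.4 bits
10 Gbps = 10,000,000,000 bits/s
time = 2,608,763,135,590.4 / 10,000,000,000 = 261 s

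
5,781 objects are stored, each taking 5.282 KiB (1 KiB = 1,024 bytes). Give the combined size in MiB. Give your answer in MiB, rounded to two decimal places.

29.82 MiB

Total = 5,781 × 5.282 KiB = 30535.242 KiB
= 30535.242 × 1,024 bytes = 31,268,087.808 bytes
1 MiB = 1,048,576 bytes
31,268,087.808 / 1,048,576 = 29.82 MiB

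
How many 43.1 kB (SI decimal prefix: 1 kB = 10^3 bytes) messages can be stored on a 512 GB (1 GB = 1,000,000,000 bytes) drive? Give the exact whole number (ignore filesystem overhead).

11,879,350

Capacity: 512 GB = 512,000,000,000 bytes
Per item: 43.1 kB = 43,100 bytes
⌊512,000,000,000 / 43,100⌋ = 11,879,350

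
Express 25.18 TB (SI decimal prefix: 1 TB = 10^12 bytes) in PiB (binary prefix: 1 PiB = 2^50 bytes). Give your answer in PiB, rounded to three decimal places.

0.022 PiB

25.18 TB = 25.18 × 10^12 bytes = 25,180,000,000,000 bytes
1 PiB = 1,125,899,906,842,624 bytes
25,180,000,000,000 / 1,125,899,906,842,624 = 0.022 PiB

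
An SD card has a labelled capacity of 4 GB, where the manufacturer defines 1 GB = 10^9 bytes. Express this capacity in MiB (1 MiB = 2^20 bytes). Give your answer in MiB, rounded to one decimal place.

3,814.7 MiB

4 GB = 4 × 10^9 bytes = 4,000,000,000 bytes
1 MiB = 1,048,576 bytes
4,000,000,000 / 1,048,576 = 3,814.7 MiB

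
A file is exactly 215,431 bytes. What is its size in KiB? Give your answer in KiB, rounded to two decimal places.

210.38 KiB

215,431 bytes given.
1 KiB = 2^10 bytes = 1,024 bytes
215,431 / 1,024 = 210.38 KiB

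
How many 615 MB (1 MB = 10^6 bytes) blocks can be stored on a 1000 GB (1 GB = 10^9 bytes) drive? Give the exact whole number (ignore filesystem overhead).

Capacity: 1000 GB = 1,000,000,000,000 bytes
Per item: 615 MB = 615,000,000 bytes
⌊1,000,000,000,000 / 615,000,000⌋ = 1,626

1,626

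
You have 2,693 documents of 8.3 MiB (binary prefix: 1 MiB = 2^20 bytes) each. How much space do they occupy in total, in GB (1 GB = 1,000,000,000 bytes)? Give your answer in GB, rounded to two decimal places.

Total = 2,693 × 8.3 MiB = 22351.9 MiB
= 22351.9 × 1,048,576 bytes = 23,437,665,894.4 bytes
1 GB = 1,000,000,000 bytes
23,437,665,894.4 / 1,000,000,000 = 23.44 GB

23.44 GB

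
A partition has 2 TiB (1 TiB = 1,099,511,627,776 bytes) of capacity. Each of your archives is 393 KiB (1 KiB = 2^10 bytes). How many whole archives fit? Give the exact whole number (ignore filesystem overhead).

5,464,334

Capacity: 2 TiB = 2,199,023,255,552 bytes
Per item: 393 KiB = 402,432 bytes
⌊2,199,023,255,552 / 402,432⌋ = 5,464,334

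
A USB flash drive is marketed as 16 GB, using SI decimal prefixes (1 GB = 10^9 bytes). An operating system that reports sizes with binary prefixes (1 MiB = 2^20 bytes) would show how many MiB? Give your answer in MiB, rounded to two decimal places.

16 GB × 1,000,000,000 bytes/GB = 16,000,000,000 bytes
1 MiB = 1,048,576 bytes
16,000,000,000 / 1,048,576 = 15,258.79 MiB

15,258.79 MiB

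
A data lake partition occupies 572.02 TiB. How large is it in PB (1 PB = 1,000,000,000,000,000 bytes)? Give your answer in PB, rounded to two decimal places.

0.63 PB

572.02 TiB = 572.02 × 2^40 bytes = 628,942,641,320,427.52 bytes
1 PB = 1,000,000,000,000,000 bytes
628,942,641,320,427.52 / 1,000,000,000,000,000 = 0.63 PB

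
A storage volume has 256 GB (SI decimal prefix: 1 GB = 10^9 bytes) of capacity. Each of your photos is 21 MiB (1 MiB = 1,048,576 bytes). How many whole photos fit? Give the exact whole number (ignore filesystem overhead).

Capacity: 256 GB = 256,000,000,000 bytes
Per item: 21 MiB = 22,020,096 bytes
⌊256,000,000,000 / 22,020,096⌋ = 11,625

11,625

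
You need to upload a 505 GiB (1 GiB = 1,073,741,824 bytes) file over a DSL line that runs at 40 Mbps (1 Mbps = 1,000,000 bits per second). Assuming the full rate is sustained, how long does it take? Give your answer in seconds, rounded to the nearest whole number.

108,448 seconds

505 GiB = 542,239,621,120 bytes = 4,337,916,968,960 bits
40 Mbps = 40,000,000 bits/s
time = 4,337,916,968,960 / 40,000,000 = 108,448 s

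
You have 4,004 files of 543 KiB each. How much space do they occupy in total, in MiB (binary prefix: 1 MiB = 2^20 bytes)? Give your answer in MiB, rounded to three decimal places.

2,123.215 MiB

Total = 4,004 × 543 KiB = 2,174,172 KiB
= 2,174,172 × 1,024 bytes = 2,226,352,128 bytes
1 MiB = 1,048,576 bytes
2,226,352,128 / 1,048,576 = 2,123.215 MiB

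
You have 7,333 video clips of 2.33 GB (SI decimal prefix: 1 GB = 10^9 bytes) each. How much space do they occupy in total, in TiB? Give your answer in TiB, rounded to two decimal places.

Total = 7,333 × 2.33 GB = 17085.89 GB
= 17085.89 × 1,000,000,000 bytes = 17,085,890,000,000 bytes
1 TiB = 1,099,511,627,776 bytes
17,085,890,000,000 / 1,099,511,627,776 = 15.54 TiB

15.54 TiB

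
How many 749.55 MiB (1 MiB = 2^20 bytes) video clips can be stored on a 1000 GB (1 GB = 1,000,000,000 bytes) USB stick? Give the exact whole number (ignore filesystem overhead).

Capacity: 1000 GB = 1,000,000,000,000 bytes
Per item: 749.55 MiB = 785,960,140.8 bytes
⌊1,000,000,000,000 / 785,960,140.8⌋ = 1,272

1,272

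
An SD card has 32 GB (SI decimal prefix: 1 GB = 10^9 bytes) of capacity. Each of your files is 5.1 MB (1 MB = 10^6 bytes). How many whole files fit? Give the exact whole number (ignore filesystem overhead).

Capacity: 32 GB = 32,000,000,000 bytes
Per item: 5.1 MB = 5,100,000 bytes
⌊32,000,000,000 / 5,100,000⌋ = 6,274

6,274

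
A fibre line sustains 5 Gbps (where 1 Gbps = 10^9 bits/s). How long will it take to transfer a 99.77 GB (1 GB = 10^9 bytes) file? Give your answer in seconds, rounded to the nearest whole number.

99.77 GB = 99,770,000,000 bytes = 798,160,000,000 bits
5 Gbps = 5,000,000,000 bits/s
time = 798,160,000,000 / 5,000,000,000 = 160 s

160 seconds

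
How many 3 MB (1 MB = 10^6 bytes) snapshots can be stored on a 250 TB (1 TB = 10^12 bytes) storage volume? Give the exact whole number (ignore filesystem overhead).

Capacity: 250 TB = 250,000,000,000,000 bytes
Per item: 3 MB = 3,000,000 bytes
⌊250,000,000,000,000 / 3,000,000⌋ = 83,333,333

83,333,333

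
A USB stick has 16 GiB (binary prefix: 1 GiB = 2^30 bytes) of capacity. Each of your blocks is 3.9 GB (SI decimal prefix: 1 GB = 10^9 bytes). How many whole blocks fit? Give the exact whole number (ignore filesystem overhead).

4

Capacity: 16 GiB = 17,179,869,184 bytes
Per item: 3.9 GB = 3,900,000,000 bytes
⌊17,179,869,184 / 3,900,000,000⌋ = 4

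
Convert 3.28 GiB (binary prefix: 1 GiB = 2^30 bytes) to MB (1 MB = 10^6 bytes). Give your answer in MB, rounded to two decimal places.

3.28 GiB = 3.28 × 2^30 bytes = 3,521,873,182.72 bytes
1 MB = 1,000,000 bytes
3,521,873,182.72 / 1,000,000 = 3,521.87 MB

3,521.87 MB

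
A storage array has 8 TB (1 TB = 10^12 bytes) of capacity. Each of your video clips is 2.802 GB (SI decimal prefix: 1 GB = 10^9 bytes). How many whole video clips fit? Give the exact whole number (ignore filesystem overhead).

Capacity: 8 TB = 8,000,000,000,000 bytes
Per item: 2.802 GB = 2,802,000,000 bytes
⌊8,000,000,000,000 / 2,802,000,000⌋ = 2,855

2,855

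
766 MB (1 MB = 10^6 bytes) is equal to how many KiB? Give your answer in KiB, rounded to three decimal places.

766 MB × 1,000,000 bytes/MB = 766,000,000 bytes
1 KiB = 2^10 bytes = 1,024 bytes
766,000,000 / 1,024 = 748,046.875 KiB

748,046.875 KiB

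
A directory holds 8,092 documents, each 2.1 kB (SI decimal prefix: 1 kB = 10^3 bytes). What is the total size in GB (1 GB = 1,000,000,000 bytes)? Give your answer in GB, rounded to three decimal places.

Total = 8,092 × 2.1 kB = 16993.2 kB
= 16993.2 × 1,000 bytes = 16,993,200 bytes
1 GB = 1,000,000,000 bytes
16,993,200 / 1,000,000,000 = 0.017 GB

0.017 GB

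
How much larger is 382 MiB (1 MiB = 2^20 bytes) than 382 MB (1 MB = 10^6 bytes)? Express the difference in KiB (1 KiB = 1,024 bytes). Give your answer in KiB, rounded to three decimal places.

18,121.125 KiB

382 MiB = 382 × 1,048,576 = 400,556,032 bytes
382 MB = 382 × 1,000,000 = 382,000,000 bytes
difference = 18,556,032 bytes
18,556,032 / 1,024 = 18,121.125 KiB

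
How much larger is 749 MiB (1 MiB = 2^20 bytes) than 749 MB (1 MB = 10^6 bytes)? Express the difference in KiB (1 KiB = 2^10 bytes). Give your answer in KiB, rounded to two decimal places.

35,530.69 KiB

749 MiB = 749 × 1,048,576 = 785,383,424 bytes
749 MB = 749 × 1,000,000 = 749,000,000 bytes
difference = 36,383,424 bytes
36,383,424 / 1,024 = 35,530.69 KiB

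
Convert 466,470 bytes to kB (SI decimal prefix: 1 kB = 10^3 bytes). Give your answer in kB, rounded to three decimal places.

466,470 bytes given.
1 kB = 1,000 bytes
466,470 / 1,000 = 466.470 kB

466.470 kB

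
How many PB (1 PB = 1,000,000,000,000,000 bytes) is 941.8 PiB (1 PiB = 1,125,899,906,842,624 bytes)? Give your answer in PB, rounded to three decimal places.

941.8 PiB = 941.8 × 2^50 bytes = 1,060,372,532,264,383,283.2 bytes
1 PB = 10^15 bytes = 1,000,000,000,000,000 bytes
1,060,372,532,264,383,283.2 / 1,000,000,000,000,000 = 1,060.373 PB

1,060.373 PB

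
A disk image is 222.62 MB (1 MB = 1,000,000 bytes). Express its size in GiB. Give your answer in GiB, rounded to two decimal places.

0.21 GiB

222.62 MB = 222.62 × 10^6 bytes = 222,620,000 bytes
1 GiB = 1,073,741,824 bytes
222,620,000 / 1,073,741,824 = 0.21 GiB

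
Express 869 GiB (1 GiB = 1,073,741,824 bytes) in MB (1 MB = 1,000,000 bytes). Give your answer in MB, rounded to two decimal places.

933,081.65 MB

869 GiB × 1,073,741,824 bytes/GiB = 933,081,645,056 bytes
1 MB = 1,000,000 bytes
933,081,645,056 / 1,000,000 = 933,081.65 MB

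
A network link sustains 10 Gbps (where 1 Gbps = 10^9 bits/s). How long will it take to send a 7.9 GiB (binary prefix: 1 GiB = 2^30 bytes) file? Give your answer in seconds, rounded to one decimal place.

6.8 seconds

7.9 GiB = 8,482,560,409.6 bytes = 67,860,483,276.8 bits
10 Gbps = 10,000,000,000 bits/s
time = 67,860,483,276.8 / 10,000,000,000 = 6.8 s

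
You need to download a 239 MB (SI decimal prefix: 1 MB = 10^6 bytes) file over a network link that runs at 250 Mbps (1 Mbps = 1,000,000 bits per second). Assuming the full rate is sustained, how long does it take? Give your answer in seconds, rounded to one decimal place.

7.6 seconds

239 MB = 239,000,000 bytes = 1,912,000,000 bits
250 Mbps = 250,000,000 bits/s
time = 1,912,000,000 / 250,000,000 = 7.6 s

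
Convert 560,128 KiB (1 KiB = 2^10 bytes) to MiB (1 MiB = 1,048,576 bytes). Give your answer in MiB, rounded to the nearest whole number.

560,128 KiB = 560,128 × 2^10 bytes = 573,571,072 bytes
1 MiB = 2^20 bytes = 1,048,576 bytes
573,571,072 / 1,048,576 = 547 MiB

547 MiB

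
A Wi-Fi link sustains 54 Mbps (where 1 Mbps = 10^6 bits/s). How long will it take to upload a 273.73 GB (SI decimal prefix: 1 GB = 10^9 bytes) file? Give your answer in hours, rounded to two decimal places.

11.26 hours

273.73 GB = 273,730,000,000 bytes = 2,189,840,000,000 bits
54 Mbps = 54,000,000 bits/s
time = 2,189,840,000,000 / 54,000,000 = 40,552.5926 s
40,552.5926 s / 3600 = 11.26 hours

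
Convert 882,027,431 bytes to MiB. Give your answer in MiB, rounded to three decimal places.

841.167 MiB

882,027,431 bytes given.
1 MiB = 2^20 bytes = 1,048,576 bytes
882,027,431 / 1,048,576 = 841.167 MiB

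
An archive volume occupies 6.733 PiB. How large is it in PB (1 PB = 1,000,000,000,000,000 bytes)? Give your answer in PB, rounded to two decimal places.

7.58 PB

6.733 PiB × 1,125,899,906,842,624 bytes/PiB = 7,580,684,072,771,387.392 bytes
1 PB = 10^15 bytes = 1,000,000,000,000,000 bytes
7,580,684,072,771,387.392 / 1,000,000,000,000,000 = 7.58 PB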